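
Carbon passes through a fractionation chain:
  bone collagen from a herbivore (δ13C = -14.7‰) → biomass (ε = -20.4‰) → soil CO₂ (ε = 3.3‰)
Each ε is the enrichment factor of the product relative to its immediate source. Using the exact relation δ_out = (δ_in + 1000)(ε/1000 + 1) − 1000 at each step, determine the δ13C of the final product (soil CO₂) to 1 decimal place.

-31.6‰

step 1: δ = (-14.70 + 1000)·(-20.4/1000 + 1) − 1000 = -34.80‰
step 2: δ = (-34.80 + 1000)·(3.3/1000 + 1) − 1000 = -31.61‰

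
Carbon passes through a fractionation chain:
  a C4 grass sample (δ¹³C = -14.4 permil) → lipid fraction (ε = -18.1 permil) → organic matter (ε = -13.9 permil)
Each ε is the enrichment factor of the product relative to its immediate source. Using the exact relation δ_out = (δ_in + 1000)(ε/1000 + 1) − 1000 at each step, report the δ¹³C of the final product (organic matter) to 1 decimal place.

-45.7 permil

step 1: δ = (-14.40 + 1000)·(-18.1/1000 + 1) − 1000 = -32.24 permil
step 2: δ = (-32.24 + 1000)·(-13.9/1000 + 1) − 1000 = -45.69 permil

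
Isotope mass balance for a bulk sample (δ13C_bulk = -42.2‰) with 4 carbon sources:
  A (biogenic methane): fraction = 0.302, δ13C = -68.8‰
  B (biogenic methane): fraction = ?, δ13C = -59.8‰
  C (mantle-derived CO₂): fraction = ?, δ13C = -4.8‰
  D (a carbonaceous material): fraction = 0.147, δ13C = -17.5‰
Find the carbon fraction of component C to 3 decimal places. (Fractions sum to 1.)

0.256

Let f_C and f_B be the unknown fractions; fractions sum to 1 so f_C + f_B = 0.551.
Mass balance: Σ fᵢ·δᵢ = δ_bulk ⇒ f_C·(-4.8) + f_B·(-59.8) = -42.2 − (-23.350) = -18.850
Substitute f_B = 0.551 − f_C:
f_C·(-4.8 − -59.8) = -18.850 − 0.551×(-59.8) = 14.100
f_C = 14.100 / 55.0 = 0.2564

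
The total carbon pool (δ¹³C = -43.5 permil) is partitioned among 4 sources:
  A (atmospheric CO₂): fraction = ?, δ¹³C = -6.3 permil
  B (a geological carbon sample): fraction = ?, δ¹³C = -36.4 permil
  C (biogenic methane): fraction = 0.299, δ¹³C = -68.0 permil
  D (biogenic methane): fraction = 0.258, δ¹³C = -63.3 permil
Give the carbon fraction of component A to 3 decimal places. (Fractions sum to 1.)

Let f_A and f_B be the unknown fractions; fractions sum to 1 so f_A + f_B = 0.443.
Mass balance: Σ fᵢ·δᵢ = δ_bulk ⇒ f_A·(-6.3) + f_B·(-36.4) = -43.5 − (-36.663) = -6.837
Substitute f_B = 0.443 − f_A:
f_A·(-6.3 − -36.4) = -6.837 − 0.443×(-36.4) = 9.289
f_A = 9.289 / 30.1 = 0.3086

0.309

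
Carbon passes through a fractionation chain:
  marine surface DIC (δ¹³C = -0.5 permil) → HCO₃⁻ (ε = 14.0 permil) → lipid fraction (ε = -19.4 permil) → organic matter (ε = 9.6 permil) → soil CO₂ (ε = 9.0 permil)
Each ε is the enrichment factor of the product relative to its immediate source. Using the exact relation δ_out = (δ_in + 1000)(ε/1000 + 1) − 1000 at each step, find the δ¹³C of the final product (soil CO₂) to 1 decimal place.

12.4 permil

step 1: δ = (-0.50 + 1000)·(14.0/1000 + 1) − 1000 = 13.49 permil
step 2: δ = (13.49 + 1000)·(-19.4/1000 + 1) − 1000 = -6.17 permil
step 3: δ = (-6.17 + 1000)·(9.6/1000 + 1) − 1000 = 3.37 permil
step 4: δ = (3.37 + 1000)·(9.0/1000 + 1) − 1000 = 12.40 permil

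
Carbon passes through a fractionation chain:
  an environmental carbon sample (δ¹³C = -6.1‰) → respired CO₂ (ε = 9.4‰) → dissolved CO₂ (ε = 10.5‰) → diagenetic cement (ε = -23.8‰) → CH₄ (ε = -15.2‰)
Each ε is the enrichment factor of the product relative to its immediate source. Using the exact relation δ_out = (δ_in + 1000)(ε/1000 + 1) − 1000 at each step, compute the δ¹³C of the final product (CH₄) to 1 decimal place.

step 1: δ = (-6.10 + 1000)·(9.4/1000 + 1) − 1000 = 3.24‰
step 2: δ = (3.24 + 1000)·(10.5/1000 + 1) − 1000 = 13.78‰
step 3: δ = (13.78 + 1000)·(-23.8/1000 + 1) − 1000 = -10.35‰
step 4: δ = (-10.35 + 1000)·(-15.2/1000 + 1) − 1000 = -25.39‰

-25.4‰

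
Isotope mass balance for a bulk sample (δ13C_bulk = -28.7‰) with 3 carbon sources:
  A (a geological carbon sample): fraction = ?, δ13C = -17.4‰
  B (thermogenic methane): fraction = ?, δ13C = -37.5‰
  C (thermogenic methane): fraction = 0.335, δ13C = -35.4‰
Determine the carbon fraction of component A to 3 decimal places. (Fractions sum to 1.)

0.403

Let f_A and f_B be the unknown fractions; fractions sum to 1 so f_A + f_B = 0.665.
Mass balance: Σ fᵢ·δᵢ = δ_bulk ⇒ f_A·(-17.4) + f_B·(-37.5) = -28.7 − (-11.859) = -16.841
Substitute f_B = 0.665 − f_A:
f_A·(-17.4 − -37.5) = -16.841 − 0.665×(-37.5) = 8.096
f_A = 8.096 / 20.1 = 0.4028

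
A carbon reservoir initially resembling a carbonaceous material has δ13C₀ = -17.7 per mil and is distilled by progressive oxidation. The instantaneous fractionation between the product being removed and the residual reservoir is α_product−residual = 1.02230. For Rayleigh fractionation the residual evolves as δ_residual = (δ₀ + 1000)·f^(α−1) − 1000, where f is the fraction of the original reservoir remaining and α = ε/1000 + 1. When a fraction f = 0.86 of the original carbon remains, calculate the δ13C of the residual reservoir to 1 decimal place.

-21.0 per mil

Rayleigh residual: δ_res = (δ₀ + 1000)·f^(α−1) − 1000
α − 1 = 0.02230
f^(α−1) = 0.86^(0.02230) = 0.996642
δ_res = (-17.7 + 1000) × 0.996642 − 1000 = 979.002 − 1000 = -21.00 per mil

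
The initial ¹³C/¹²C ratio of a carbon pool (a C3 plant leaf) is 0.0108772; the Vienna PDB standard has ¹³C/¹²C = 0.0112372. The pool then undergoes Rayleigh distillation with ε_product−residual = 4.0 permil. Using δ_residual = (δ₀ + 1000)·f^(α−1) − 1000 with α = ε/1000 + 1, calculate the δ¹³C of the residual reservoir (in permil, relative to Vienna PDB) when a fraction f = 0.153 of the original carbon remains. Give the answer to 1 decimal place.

-39.3 permil

δ₀ = (0.0108772/0.0112372 − 1)×1000 = (0.967964 − 1)×1000 = -32.036 permil
α − 1 = ε/1000 = 0.0040
f^(α−1) = 0.153^(0.0040) = 0.992519
δ_res = (-32.036 + 1000) × 0.992519 − 1000 = 960.722 − 1000 = -39.28 permil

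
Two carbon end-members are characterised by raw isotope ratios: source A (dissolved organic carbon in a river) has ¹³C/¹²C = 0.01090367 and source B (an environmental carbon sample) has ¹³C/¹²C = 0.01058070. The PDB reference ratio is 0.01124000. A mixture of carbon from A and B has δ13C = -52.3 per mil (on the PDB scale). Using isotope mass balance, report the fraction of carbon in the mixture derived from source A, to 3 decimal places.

0.221

δ_A = (0.01090367/0.01124000 − 1)×1000 = (0.970077 − 1)×1000 = -29.923 per mil
δ_B = (0.01058070/0.01124000 − 1)×1000 = (0.941343 − 1)×1000 = -58.657 per mil
f_A = (δ_mix − δ_B)/(δ_A − δ_B) = (-52.3 − (-58.657))/(-29.923 − (-58.657))
f_A = 6.357 / 28.734 = 0.2212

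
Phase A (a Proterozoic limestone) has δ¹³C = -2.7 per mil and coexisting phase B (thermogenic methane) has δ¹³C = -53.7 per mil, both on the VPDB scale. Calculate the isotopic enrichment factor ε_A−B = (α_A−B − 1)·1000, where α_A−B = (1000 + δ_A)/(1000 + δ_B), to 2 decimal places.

α_A−B = (1000 + -2.7) / (1000 + -53.7) = 997.3 / 946.3 = 1.053894
ε_A−B = (1.053894 − 1) × 1000 = 53.894 per mil
(The approximation ε ≈ δ_A − δ_B would give 51.0 per mil.)

53.89 per mil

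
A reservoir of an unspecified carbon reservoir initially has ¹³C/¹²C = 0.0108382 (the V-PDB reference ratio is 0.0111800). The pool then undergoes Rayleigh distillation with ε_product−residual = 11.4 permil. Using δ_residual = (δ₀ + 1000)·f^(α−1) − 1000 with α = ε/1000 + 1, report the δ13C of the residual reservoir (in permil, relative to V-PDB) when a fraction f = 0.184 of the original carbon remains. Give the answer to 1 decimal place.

-49.1 permil

δ₀ = (0.0108382/0.0111800 − 1)×1000 = (0.969428 − 1)×1000 = -30.572 permil
α − 1 = ε/1000 = 0.0114
f^(α−1) = 0.184^(0.0114) = 0.980887
δ_res = (-30.572 + 1000) × 0.980887 − 1000 = 950.899 − 1000 = -49.10 permil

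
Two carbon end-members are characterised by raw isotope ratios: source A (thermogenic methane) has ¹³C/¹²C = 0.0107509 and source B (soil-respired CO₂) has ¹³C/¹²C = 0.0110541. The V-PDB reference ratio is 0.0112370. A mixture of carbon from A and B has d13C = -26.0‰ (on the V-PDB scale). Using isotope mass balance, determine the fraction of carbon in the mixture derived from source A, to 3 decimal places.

δ_A = (0.0107509/0.0112370 − 1)×1000 = (0.956741 − 1)×1000 = -43.259‰
δ_B = (0.0110541/0.0112370 − 1)×1000 = (0.983723 − 1)×1000 = -16.277‰
f_A = (δ_mix − δ_B)/(δ_A − δ_B) = (-26.0 − (-16.277))/(-43.259 − (-16.277))
f_A = -9.723 / -26.982 = 0.3604

0.360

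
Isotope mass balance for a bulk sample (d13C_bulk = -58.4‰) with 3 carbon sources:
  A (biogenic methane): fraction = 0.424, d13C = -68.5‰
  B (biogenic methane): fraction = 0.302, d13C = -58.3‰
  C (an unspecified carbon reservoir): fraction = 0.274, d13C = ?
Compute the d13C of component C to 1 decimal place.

Isotope mass balance: δ_bulk = Σ fᵢ·δᵢ.
-58.4 = 0.424×(-68.5) + 0.302×(-58.3) + 0.274×δ_C
0.274·δ_C = -58.4 − (-46.651) = -11.749
δ_C = -11.749 / 0.274 = -42.88‰

-42.9‰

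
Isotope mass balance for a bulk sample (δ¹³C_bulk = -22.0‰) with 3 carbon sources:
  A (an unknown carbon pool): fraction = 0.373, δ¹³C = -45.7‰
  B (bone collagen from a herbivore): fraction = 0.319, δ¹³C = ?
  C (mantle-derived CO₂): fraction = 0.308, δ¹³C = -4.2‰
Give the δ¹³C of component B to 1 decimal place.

-11.5‰

Isotope mass balance: δ_bulk = Σ fᵢ·δᵢ.
-22.0 = 0.373×(-45.7) + 0.319×δ_B + 0.308×(-4.2)
0.319·δ_B = -22.0 − (-18.340) = -3.660
δ_B = -3.660 / 0.319 = -11.47‰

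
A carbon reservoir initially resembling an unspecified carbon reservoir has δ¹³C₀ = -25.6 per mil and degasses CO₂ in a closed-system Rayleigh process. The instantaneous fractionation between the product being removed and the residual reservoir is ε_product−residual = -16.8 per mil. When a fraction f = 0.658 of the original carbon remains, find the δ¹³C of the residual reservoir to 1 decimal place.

Rayleigh residual: δ_res = (δ₀ + 1000)·f^(α−1) − 1000
α = ε/1000 + 1 = 0.98320, so α − 1 = -0.01680
f^(α−1) = 0.658^(-0.01680) = 1.007056
δ_res = (-25.6 + 1000) × 1.007056 − 1000 = 981.276 − 1000 = -18.72 per mil

-18.7 per mil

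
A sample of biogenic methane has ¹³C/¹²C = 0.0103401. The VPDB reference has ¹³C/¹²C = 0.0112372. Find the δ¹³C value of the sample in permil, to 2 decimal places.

-79.83 permil

δ¹³C = (R_sample / R_standard − 1) × 1000
R_sample / R_standard = 0.0103401 / 0.0112372 = 0.920167
δ¹³C = (0.920167 − 1) × 1000 = -79.833 permil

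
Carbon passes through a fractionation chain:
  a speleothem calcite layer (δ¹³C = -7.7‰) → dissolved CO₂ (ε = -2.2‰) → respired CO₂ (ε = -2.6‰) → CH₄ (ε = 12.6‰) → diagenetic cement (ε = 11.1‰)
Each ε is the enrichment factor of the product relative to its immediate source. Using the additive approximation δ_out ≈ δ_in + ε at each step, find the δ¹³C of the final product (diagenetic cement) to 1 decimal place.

step 1: δ ≈ -7.7 + (-2.2) = -9.9‰
step 2: δ ≈ -9.9 + (-2.6) = -12.5‰
step 3: δ ≈ -12.5 + (12.6) = 0.1‰
step 4: δ ≈ 0.1 + (11.1) = 11.2‰

11.2‰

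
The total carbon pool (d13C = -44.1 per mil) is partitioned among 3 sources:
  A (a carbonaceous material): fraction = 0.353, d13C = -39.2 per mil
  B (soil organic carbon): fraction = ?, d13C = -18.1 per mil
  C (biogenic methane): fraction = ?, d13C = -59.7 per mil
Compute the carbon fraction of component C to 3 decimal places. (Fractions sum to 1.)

Let f_C and f_B be the unknown fractions; fractions sum to 1 so f_C + f_B = 0.647.
Mass balance: Σ fᵢ·δᵢ = δ_bulk ⇒ f_C·(-59.7) + f_B·(-18.1) = -44.1 − (-13.838) = -30.262
Substitute f_B = 0.647 − f_C:
f_C·(-59.7 − -18.1) = -30.262 − 0.647×(-18.1) = -18.552
f_C = -18.552 / -41.6 = 0.4460

0.446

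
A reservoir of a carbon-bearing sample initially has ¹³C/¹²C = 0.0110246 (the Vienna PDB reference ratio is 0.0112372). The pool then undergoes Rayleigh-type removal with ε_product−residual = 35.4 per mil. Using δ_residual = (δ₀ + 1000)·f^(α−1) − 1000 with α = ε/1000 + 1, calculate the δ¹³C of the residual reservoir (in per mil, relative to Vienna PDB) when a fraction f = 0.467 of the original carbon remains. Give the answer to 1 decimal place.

-45.0 per mil

δ₀ = (0.0110246/0.0112372 − 1)×1000 = (0.981081 − 1)×1000 = -18.919 per mil
α − 1 = ε/1000 = 0.0354
f^(α−1) = 0.467^(0.0354) = 0.973406
δ_res = (-18.919 + 1000) × 0.973406 − 1000 = 954.989 − 1000 = -45.01 per mil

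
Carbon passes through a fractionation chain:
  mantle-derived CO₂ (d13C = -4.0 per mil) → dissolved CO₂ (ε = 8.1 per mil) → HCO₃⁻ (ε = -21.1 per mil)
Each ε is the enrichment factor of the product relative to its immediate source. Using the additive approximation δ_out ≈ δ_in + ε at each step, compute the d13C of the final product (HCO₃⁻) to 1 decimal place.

step 1: δ ≈ -4.0 + (8.1) = 4.1 per mil
step 2: δ ≈ 4.1 + (-21.1) = -17.0 per mil

-17.0 per mil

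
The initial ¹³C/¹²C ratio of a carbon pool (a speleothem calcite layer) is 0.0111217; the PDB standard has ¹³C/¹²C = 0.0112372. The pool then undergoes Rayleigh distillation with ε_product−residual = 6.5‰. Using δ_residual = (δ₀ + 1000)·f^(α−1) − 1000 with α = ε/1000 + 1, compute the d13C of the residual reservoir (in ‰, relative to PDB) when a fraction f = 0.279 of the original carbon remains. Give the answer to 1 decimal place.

-18.5‰

δ₀ = (0.0111217/0.0112372 − 1)×1000 = (0.989722 − 1)×1000 = -10.278‰
α − 1 = ε/1000 = 0.0065
f^(α−1) = 0.279^(0.0065) = 0.991737
δ_res = (-10.278 + 1000) × 0.991737 − 1000 = 981.543 − 1000 = -18.46‰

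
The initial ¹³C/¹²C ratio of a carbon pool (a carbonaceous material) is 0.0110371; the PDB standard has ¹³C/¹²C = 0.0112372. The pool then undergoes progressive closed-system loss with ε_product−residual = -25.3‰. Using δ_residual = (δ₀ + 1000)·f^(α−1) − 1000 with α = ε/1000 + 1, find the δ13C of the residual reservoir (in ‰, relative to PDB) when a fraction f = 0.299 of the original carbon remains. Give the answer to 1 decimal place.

δ₀ = (0.0110371/0.0112372 − 1)×1000 = (0.982193 − 1)×1000 = -17.807‰
α − 1 = ε/1000 = -0.0253
f^(α−1) = 0.299^(-0.0253) = 1.031016
δ_res = (-17.807 + 1000) × 1.031016 − 1000 = 1012.657 − 1000 = 12.66‰

12.7‰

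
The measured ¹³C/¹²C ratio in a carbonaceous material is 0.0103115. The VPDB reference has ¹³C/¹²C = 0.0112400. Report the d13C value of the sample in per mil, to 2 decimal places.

-82.61 per mil

d13C = (R_sample / R_standard − 1) × 1000
R_sample / R_standard = 0.0103115 / 0.0112400 = 0.917393
d13C = (0.917393 − 1) × 1000 = -82.607 per mil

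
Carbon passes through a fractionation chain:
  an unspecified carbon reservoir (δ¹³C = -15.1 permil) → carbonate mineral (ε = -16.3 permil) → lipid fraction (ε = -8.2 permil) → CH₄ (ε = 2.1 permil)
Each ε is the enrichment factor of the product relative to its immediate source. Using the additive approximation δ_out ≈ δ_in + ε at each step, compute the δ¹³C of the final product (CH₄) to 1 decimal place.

-37.5 permil

step 1: δ ≈ -15.1 + (-16.3) = -31.4 permil
step 2: δ ≈ -31.4 + (-8.2) = -39.6 permil
step 3: δ ≈ -39.6 + (2.1) = -37.5 permil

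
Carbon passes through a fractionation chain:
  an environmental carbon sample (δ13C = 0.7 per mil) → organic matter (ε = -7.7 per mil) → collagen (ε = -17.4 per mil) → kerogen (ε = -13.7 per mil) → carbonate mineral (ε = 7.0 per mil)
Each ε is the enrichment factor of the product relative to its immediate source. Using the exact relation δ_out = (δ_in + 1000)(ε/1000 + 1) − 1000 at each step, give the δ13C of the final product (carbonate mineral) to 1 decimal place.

step 1: δ = (0.70 + 1000)·(-7.7/1000 + 1) − 1000 = -7.01 per mil
step 2: δ = (-7.01 + 1000)·(-17.4/1000 + 1) − 1000 = -24.28 per mil
step 3: δ = (-24.28 + 1000)·(-13.7/1000 + 1) − 1000 = -37.65 per mil
step 4: δ = (-37.65 + 1000)·(7.0/1000 + 1) − 1000 = -30.91 per mil

-30.9 per mil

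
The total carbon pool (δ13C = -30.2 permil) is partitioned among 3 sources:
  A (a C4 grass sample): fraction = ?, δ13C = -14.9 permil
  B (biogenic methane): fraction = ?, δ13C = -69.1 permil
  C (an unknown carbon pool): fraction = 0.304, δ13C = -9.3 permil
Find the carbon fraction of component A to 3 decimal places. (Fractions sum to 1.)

0.382

Let f_A and f_B be the unknown fractions; fractions sum to 1 so f_A + f_B = 0.696.
Mass balance: Σ fᵢ·δᵢ = δ_bulk ⇒ f_A·(-14.9) + f_B·(-69.1) = -30.2 − (-2.827) = -27.373
Substitute f_B = 0.696 − f_A:
f_A·(-14.9 − -69.1) = -27.373 − 0.696×(-69.1) = 20.721
f_A = 20.721 / 54.2 = 0.3823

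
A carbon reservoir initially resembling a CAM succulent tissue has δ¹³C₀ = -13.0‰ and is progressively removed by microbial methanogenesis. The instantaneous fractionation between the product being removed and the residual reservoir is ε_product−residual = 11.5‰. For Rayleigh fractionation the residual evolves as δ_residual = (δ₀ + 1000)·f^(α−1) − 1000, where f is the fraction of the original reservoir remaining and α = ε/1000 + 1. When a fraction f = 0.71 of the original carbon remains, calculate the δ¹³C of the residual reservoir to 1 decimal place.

Rayleigh residual: δ_res = (δ₀ + 1000)·f^(α−1) − 1000
α = ε/1000 + 1 = 1.01150, so α − 1 = 0.01150
f^(α−1) = 0.71^(0.01150) = 0.996069
δ_res = (-13.0 + 1000) × 0.996069 − 1000 = 983.120 − 1000 = -16.88‰

-16.9‰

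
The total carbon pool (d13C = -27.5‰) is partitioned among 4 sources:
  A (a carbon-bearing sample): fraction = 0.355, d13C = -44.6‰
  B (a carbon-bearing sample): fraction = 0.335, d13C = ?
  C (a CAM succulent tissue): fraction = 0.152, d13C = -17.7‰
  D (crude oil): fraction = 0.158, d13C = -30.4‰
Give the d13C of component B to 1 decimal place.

-12.5‰

Isotope mass balance: δ_bulk = Σ fᵢ·δᵢ.
-27.5 = 0.355×(-44.6) + 0.335×δ_B + 0.152×(-17.7) + 0.158×(-30.4)
0.335·δ_B = -27.5 − (-23.327) = -4.173
δ_B = -4.173 / 0.335 = -12.46‰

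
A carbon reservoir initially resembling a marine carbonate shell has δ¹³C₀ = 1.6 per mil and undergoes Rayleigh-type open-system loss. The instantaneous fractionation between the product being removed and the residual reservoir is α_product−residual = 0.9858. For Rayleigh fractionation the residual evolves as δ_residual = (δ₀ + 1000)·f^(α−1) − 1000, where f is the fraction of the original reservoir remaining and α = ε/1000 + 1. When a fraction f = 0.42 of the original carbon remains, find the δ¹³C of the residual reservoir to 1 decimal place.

14.0 per mil

Rayleigh residual: δ_res = (δ₀ + 1000)·f^(α−1) − 1000
α − 1 = -0.01420
f^(α−1) = 0.42^(-0.01420) = 1.012395
δ_res = (1.6 + 1000) × 1.012395 − 1000 = 1014.015 − 1000 = 14.01 per mil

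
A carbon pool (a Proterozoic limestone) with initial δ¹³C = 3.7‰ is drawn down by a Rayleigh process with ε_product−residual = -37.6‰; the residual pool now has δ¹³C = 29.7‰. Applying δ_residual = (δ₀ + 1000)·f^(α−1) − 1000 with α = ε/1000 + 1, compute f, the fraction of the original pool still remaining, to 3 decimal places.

α − 1 = ε/1000 = -0.0376
(δ_res + 1000)/(δ₀ + 1000) = (29.7 + 1000)/(3.7 + 1000) = 1029.7/1003.7 = 1.025904
f = 1.025904^(1/-0.0376) = exp(ln(1.025904)/-0.0376) = exp(0.02557/-0.0376)
f = exp(-0.6802) = 0.5065

0.507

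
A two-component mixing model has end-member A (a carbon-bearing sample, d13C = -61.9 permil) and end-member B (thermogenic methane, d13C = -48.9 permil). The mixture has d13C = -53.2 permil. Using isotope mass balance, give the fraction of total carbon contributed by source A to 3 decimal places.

0.331

δ_mix = f_A·δ_A + (1 − f_A)·δ_B  ⇒  f_A = (δ_mix − δ_B)/(δ_A − δ_B)
f_A = (-53.2 − (-48.9)) / (-61.9 − (-48.9))
f_A = -4.3 / -13.0 = 0.3308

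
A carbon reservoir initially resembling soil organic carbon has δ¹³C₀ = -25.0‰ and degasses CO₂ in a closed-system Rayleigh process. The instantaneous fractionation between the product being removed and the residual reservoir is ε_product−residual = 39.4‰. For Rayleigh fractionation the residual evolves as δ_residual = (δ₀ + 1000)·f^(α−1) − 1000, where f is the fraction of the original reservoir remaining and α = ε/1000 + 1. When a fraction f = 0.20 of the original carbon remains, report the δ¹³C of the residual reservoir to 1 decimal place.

-84.9‰

Rayleigh residual: δ_res = (δ₀ + 1000)·f^(α−1) − 1000
α = ε/1000 + 1 = 1.03940, so α − 1 = 0.03940
f^(α−1) = 0.20^(0.03940) = 0.938557
δ_res = (-25.0 + 1000) × 0.938557 − 1000 = 915.093 − 1000 = -84.91‰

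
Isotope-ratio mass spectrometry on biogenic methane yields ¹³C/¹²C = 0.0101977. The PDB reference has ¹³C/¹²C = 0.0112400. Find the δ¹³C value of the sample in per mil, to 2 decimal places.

δ¹³C = (R_sample / R_standard − 1) × 1000
R_sample / R_standard = 0.0101977 / 0.0112400 = 0.907269
δ¹³C = (0.907269 − 1) × 1000 = -92.731 per mil

-92.73 per mil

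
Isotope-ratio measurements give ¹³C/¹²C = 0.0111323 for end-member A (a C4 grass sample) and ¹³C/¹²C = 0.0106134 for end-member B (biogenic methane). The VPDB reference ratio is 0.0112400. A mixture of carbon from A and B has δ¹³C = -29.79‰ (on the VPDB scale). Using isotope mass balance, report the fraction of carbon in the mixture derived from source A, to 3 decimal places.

0.562

δ_A = (0.0111323/0.0112400 − 1)×1000 = (0.990418 − 1)×1000 = -9.582‰
δ_B = (0.0106134/0.0112400 − 1)×1000 = (0.944253 − 1)×1000 = -55.747‰
f_A = (δ_mix − δ_B)/(δ_A − δ_B) = (-29.79 − (-55.747))/(-9.582 − (-55.747))
f_A = 25.957 / 46.165 = 0.5623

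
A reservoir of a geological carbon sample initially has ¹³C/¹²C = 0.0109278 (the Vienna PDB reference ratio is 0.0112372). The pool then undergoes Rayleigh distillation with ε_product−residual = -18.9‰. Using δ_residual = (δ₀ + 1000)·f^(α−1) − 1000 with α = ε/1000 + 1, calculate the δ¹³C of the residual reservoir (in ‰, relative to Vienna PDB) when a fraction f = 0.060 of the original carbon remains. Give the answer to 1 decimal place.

δ₀ = (0.0109278/0.0112372 − 1)×1000 = (0.972466 − 1)×1000 = -27.534‰
α − 1 = ε/1000 = -0.0189
f^(α−1) = 0.060^(-0.0189) = 1.054613
δ_res = (-27.534 + 1000) × 1.054613 − 1000 = 1025.575 − 1000 = 25.58‰

25.6‰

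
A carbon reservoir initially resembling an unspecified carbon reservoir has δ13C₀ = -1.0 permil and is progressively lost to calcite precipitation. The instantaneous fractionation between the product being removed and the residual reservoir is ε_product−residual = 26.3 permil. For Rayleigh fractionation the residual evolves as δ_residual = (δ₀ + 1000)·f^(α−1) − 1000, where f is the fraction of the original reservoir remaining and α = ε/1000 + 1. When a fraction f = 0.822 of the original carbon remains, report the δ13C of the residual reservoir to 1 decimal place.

-6.1 permil

Rayleigh residual: δ_res = (δ₀ + 1000)·f^(α−1) − 1000
α = ε/1000 + 1 = 1.02630, so α − 1 = 0.02630
f^(α−1) = 0.822^(0.02630) = 0.994858
δ_res = (-1.0 + 1000) × 0.994858 − 1000 = 993.863 − 1000 = -6.14 permil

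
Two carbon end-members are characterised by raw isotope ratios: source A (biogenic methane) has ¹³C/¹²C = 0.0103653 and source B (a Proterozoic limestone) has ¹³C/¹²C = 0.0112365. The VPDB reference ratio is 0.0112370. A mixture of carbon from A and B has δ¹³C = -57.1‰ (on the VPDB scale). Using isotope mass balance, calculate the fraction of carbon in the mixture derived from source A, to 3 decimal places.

0.736

δ_A = (0.0103653/0.0112370 − 1)×1000 = (0.922426 − 1)×1000 = -77.574‰
δ_B = (0.0112365/0.0112370 − 1)×1000 = (0.999956 − 1)×1000 = -0.044‰
f_A = (δ_mix − δ_B)/(δ_A − δ_B) = (-57.1 − (-0.044))/(-77.574 − (-0.044))
f_A = -57.056 / -77.530 = 0.7359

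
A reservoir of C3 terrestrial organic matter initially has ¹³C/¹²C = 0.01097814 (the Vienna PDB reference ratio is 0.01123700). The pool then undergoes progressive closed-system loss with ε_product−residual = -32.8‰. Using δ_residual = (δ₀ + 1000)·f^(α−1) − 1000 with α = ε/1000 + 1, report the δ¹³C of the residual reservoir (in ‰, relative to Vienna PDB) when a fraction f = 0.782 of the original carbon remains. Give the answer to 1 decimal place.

δ₀ = (0.01097814/0.01123700 − 1)×1000 = (0.976964 − 1)×1000 = -23.036‰
α − 1 = ε/1000 = -0.0328
f^(α−1) = 0.782^(-0.0328) = 1.008098
δ_res = (-23.036 + 1000) × 1.008098 − 1000 = 984.875 − 1000 = -15.12‰

-15.1‰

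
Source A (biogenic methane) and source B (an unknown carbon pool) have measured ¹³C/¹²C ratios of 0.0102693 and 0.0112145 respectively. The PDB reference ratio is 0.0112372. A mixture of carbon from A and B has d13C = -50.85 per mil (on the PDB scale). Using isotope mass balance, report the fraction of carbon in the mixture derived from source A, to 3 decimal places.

0.581

δ_A = (0.0102693/0.0112372 − 1)×1000 = (0.913866 − 1)×1000 = -86.134 per mil
δ_B = (0.0112145/0.0112372 − 1)×1000 = (0.997980 − 1)×1000 = -2.020 per mil
f_A = (δ_mix − δ_B)/(δ_A − δ_B) = (-50.85 − (-2.020))/(-86.134 − (-2.020))
f_A = -48.830 / -84.113 = 0.5805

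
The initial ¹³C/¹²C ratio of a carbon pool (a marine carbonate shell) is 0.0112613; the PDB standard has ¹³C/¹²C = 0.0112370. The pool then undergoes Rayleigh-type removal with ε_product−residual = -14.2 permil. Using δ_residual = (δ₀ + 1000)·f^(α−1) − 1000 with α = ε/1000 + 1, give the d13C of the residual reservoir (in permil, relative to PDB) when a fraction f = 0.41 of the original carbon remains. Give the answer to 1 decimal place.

14.9 permil

δ₀ = (0.0112613/0.0112370 − 1)×1000 = (1.002162 − 1)×1000 = 2.162 permil
α − 1 = ε/1000 = -0.0142
f^(α−1) = 0.41^(-0.0142) = 1.012741
δ_res = (2.162 + 1000) × 1.012741 − 1000 = 1014.931 − 1000 = 14.93 permil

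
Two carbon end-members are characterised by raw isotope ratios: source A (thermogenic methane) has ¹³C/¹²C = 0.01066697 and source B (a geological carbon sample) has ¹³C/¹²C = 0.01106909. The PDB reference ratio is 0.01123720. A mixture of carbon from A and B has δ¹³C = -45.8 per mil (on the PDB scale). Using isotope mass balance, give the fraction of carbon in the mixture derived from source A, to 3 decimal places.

0.862

δ_A = (0.01066697/0.01123720 − 1)×1000 = (0.949255 − 1)×1000 = -50.745 per mil
δ_B = (0.01106909/0.01123720 − 1)×1000 = (0.985040 − 1)×1000 = -14.960 per mil
f_A = (δ_mix − δ_B)/(δ_A − δ_B) = (-45.8 − (-14.960))/(-50.745 − (-14.960))
f_A = -30.840 / -35.785 = 0.8618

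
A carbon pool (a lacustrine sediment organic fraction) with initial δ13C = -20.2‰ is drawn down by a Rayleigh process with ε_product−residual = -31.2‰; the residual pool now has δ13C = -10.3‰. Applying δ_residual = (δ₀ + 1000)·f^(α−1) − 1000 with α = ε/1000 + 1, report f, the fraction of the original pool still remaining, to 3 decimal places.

0.725

α − 1 = ε/1000 = -0.0312
(δ_res + 1000)/(δ₀ + 1000) = (-10.3 + 1000)/(-20.2 + 1000) = 989.7/979.8 = 1.010104
f = 1.010104^(1/-0.0312) = exp(ln(1.010104)/-0.0312) = exp(0.01005/-0.0312)
f = exp(-0.3222) = 0.7245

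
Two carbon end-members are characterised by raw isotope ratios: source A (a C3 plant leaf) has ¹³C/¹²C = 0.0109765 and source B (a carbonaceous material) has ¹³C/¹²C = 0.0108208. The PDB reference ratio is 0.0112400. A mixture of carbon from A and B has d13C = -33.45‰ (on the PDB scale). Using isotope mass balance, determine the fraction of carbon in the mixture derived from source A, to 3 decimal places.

0.278

δ_A = (0.0109765/0.0112400 − 1)×1000 = (0.976557 − 1)×1000 = -23.443‰
δ_B = (0.0108208/0.0112400 − 1)×1000 = (0.962705 − 1)×1000 = -37.295‰
f_A = (δ_mix − δ_B)/(δ_A − δ_B) = (-33.45 − (-37.295))/(-23.443 − (-37.295))
f_A = 3.845 / 13.852 = 0.2776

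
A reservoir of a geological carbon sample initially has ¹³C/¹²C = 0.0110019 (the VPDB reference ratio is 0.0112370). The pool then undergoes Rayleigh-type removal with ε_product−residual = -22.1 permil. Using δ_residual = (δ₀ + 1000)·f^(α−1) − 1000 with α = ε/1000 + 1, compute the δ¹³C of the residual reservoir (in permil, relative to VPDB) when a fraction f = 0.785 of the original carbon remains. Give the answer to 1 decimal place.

-15.7 permil

δ₀ = (0.0110019/0.0112370 − 1)×1000 = (0.979078 − 1)×1000 = -20.922 permil
α − 1 = ε/1000 = -0.0221
f^(α−1) = 0.785^(-0.0221) = 1.005364
δ_res = (-20.922 + 1000) × 1.005364 − 1000 = 984.330 − 1000 = -15.67 permil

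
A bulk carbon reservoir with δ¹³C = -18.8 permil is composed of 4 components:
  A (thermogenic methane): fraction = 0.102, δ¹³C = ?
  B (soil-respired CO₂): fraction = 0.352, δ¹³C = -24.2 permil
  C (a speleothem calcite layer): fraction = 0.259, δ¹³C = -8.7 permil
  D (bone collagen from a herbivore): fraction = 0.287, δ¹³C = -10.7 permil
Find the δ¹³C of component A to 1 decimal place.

Isotope mass balance: δ_bulk = Σ fᵢ·δᵢ.
-18.8 = 0.102×δ_A + 0.352×(-24.2) + 0.259×(-8.7) + 0.287×(-10.7)
0.102·δ_A = -18.8 − (-13.843) = -4.957
δ_A = -4.957 / 0.102 = -48.60 permil

-48.6 permil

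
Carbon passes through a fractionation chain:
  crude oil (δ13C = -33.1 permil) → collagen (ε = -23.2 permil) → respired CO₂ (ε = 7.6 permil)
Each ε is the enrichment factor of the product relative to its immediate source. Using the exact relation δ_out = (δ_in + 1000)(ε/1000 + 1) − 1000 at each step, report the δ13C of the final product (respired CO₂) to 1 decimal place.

step 1: δ = (-33.10 + 1000)·(-23.2/1000 + 1) − 1000 = -55.53 permil
step 2: δ = (-55.53 + 1000)·(7.6/1000 + 1) − 1000 = -48.35 permil

-48.4 permil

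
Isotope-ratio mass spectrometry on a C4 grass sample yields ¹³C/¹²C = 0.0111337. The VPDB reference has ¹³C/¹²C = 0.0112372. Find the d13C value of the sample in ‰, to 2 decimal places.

-9.21‰

d13C = (R_sample / R_standard − 1) × 1000
R_sample / R_standard = 0.0111337 / 0.0112372 = 0.990790
d13C = (0.990790 − 1) × 1000 = -9.210‰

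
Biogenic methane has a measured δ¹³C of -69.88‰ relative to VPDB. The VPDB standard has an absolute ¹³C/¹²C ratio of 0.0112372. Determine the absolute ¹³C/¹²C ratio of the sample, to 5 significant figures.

0.010452

R_sample = R_standard × (δ¹³C/1000 + 1)
R_sample = 0.0112372 × (-69.88/1000 + 1) = 0.0112372 × 0.930120
R_sample = 0.0104519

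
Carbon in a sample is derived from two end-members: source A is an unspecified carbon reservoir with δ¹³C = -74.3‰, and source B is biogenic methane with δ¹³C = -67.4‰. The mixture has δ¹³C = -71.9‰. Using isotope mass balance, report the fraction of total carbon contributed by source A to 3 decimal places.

δ_mix = f_A·δ_A + (1 − f_A)·δ_B  ⇒  f_A = (δ_mix − δ_B)/(δ_A − δ_B)
f_A = (-71.9 − (-67.4)) / (-74.3 − (-67.4))
f_A = -4.5 / -6.9 = 0.6522

0.652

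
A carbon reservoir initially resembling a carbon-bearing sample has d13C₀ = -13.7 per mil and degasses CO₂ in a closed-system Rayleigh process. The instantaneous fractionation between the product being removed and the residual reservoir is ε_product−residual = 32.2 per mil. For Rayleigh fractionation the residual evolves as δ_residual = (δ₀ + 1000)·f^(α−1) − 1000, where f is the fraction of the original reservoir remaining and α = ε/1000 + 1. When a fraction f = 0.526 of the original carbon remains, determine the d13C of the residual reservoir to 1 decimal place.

Rayleigh residual: δ_res = (δ₀ + 1000)·f^(α−1) − 1000
α = ε/1000 + 1 = 1.03220, so α − 1 = 0.03220
f^(α−1) = 0.526^(0.03220) = 0.979525
δ_res = (-13.7 + 1000) × 0.979525 − 1000 = 966.106 − 1000 = -33.89 per mil

-33.9 per mil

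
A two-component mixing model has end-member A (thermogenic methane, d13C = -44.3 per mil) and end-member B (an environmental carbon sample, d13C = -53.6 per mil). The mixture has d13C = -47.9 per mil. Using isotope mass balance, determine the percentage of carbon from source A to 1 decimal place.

δ_mix = f_A·δ_A + (1 − f_A)·δ_B  ⇒  f_A = (δ_mix − δ_B)/(δ_A − δ_B)
f_A = (-47.9 − (-53.6)) / (-44.3 − (-53.6))
f_A = 5.7 / 9.3 = 0.6129

61.3%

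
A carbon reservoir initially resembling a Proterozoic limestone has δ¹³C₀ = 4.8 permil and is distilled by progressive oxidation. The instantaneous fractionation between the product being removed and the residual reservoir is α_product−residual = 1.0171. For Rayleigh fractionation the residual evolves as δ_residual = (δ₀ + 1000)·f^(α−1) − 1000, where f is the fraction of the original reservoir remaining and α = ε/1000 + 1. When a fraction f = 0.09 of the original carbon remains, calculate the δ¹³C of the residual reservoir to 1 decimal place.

-35.7 permil

Rayleigh residual: δ_res = (δ₀ + 1000)·f^(α−1) − 1000
α − 1 = 0.01710
f^(α−1) = 0.09^(0.01710) = 0.959660
δ_res = (4.8 + 1000) × 0.959660 − 1000 = 964.267 − 1000 = -35.73 permil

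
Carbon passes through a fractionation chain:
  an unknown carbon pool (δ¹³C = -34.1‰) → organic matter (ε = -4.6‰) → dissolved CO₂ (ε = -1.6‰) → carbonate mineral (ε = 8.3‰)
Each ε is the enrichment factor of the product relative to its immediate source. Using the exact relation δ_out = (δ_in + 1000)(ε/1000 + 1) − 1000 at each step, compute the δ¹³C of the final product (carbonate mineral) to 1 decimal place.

step 1: δ = (-34.10 + 1000)·(-4.6/1000 + 1) − 1000 = -38.54‰
step 2: δ = (-38.54 + 1000)·(-1.6/1000 + 1) − 1000 = -40.08‰
step 3: δ = (-40.08 + 1000)·(8.3/1000 + 1) − 1000 = -32.11‰

-32.1‰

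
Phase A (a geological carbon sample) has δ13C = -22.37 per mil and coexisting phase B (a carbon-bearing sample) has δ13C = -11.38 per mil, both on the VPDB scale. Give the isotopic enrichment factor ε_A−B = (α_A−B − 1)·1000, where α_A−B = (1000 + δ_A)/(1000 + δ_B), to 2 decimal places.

-11.12 per mil

α_A−B = (1000 + -22.37) / (1000 + -11.38) = 977.63 / 988.62 = 0.988883
ε_A−B = (0.988883 − 1) × 1000 = -11.117 per mil
(The approximation ε ≈ δ_A − δ_B would give -10.99 per mil.)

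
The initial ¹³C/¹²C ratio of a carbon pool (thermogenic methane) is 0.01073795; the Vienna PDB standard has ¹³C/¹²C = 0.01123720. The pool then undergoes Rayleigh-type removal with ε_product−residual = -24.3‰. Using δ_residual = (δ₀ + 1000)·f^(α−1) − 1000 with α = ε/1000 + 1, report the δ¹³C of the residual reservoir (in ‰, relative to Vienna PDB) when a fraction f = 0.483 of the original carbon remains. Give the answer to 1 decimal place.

-27.4‰

δ₀ = (0.01073795/0.01123720 − 1)×1000 = (0.955572 − 1)×1000 = -44.428‰
α − 1 = ε/1000 = -0.0243
f^(α−1) = 0.483^(-0.0243) = 1.017841
δ_res = (-44.428 + 1000) × 1.017841 − 1000 = 972.620 − 1000 = -27.38‰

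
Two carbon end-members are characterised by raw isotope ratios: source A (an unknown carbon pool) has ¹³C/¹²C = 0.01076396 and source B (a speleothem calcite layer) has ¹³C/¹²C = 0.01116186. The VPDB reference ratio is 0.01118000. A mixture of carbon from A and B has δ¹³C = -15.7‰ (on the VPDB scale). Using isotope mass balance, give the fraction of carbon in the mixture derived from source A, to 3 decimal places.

0.396

δ_A = (0.01076396/0.01118000 − 1)×1000 = (0.962787 − 1)×1000 = -37.213‰
δ_B = (0.01116186/0.01118000 − 1)×1000 = (0.998377 − 1)×1000 = -1.623‰
f_A = (δ_mix − δ_B)/(δ_A − δ_B) = (-15.7 − (-1.623))/(-37.213 − (-1.623))
f_A = -14.077 / -35.590 = 0.3955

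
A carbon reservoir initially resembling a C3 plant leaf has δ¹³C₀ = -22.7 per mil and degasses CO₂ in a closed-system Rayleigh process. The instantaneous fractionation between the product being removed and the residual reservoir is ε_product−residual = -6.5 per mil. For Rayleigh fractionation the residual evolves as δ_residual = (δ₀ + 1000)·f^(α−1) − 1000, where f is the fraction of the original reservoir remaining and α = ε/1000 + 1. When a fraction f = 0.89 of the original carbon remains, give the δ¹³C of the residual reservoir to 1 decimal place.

-22.0 per mil

Rayleigh residual: δ_res = (δ₀ + 1000)·f^(α−1) − 1000
α = ε/1000 + 1 = 0.99350, so α − 1 = -0.00650
f^(α−1) = 0.89^(-0.00650) = 1.000758
δ_res = (-22.7 + 1000) × 1.000758 − 1000 = 978.041 − 1000 = -21.96 per mil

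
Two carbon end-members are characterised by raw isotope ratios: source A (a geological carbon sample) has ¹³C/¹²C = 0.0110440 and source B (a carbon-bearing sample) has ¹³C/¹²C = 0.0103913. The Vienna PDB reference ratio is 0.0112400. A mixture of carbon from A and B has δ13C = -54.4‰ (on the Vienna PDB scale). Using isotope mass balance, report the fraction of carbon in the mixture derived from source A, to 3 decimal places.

δ_A = (0.0110440/0.0112400 − 1)×1000 = (0.982562 − 1)×1000 = -17.438‰
δ_B = (0.0103913/0.0112400 − 1)×1000 = (0.924493 − 1)×1000 = -75.507‰
f_A = (δ_mix − δ_B)/(δ_A − δ_B) = (-54.4 − (-75.507))/(-17.438 − (-75.507))
f_A = 21.107 / 58.069 = 0.3635

0.363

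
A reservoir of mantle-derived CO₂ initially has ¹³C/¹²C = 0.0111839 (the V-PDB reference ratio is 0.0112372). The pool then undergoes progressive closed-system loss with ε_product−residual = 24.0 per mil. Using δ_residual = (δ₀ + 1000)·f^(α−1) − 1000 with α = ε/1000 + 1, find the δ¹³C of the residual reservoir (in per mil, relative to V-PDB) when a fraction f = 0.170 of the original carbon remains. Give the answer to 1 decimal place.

δ₀ = (0.0111839/0.0112372 − 1)×1000 = (0.995257 − 1)×1000 = -4.743 per mil
α − 1 = ε/1000 = 0.0240
f^(α−1) = 0.170^(0.0240) = 0.958365
δ_res = (-4.743 + 1000) × 0.958365 − 1000 = 953.819 − 1000 = -46.18 per mil

-46.2 per mil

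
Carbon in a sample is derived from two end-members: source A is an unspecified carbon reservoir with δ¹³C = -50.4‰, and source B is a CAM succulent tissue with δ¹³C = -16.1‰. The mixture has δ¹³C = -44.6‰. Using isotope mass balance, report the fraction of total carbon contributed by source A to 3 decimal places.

0.831

δ_mix = f_A·δ_A + (1 − f_A)·δ_B  ⇒  f_A = (δ_mix − δ_B)/(δ_A − δ_B)
f_A = (-44.6 − (-16.1)) / (-50.4 − (-16.1))
f_A = -28.5 / -34.3 = 0.8309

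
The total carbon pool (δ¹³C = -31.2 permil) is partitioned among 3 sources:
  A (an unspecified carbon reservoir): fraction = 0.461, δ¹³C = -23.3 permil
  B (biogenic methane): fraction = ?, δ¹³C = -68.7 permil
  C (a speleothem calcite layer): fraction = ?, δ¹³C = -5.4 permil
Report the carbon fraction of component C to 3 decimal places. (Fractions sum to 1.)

Let f_C and f_B be the unknown fractions; fractions sum to 1 so f_C + f_B = 0.539.
Mass balance: Σ fᵢ·δᵢ = δ_bulk ⇒ f_C·(-5.4) + f_B·(-68.7) = -31.2 − (-10.741) = -20.459
Substitute f_B = 0.539 − f_C:
f_C·(-5.4 − -68.7) = -20.459 − 0.539×(-68.7) = 16.571
f_C = 16.571 / 63.3 = 0.2618

0.262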